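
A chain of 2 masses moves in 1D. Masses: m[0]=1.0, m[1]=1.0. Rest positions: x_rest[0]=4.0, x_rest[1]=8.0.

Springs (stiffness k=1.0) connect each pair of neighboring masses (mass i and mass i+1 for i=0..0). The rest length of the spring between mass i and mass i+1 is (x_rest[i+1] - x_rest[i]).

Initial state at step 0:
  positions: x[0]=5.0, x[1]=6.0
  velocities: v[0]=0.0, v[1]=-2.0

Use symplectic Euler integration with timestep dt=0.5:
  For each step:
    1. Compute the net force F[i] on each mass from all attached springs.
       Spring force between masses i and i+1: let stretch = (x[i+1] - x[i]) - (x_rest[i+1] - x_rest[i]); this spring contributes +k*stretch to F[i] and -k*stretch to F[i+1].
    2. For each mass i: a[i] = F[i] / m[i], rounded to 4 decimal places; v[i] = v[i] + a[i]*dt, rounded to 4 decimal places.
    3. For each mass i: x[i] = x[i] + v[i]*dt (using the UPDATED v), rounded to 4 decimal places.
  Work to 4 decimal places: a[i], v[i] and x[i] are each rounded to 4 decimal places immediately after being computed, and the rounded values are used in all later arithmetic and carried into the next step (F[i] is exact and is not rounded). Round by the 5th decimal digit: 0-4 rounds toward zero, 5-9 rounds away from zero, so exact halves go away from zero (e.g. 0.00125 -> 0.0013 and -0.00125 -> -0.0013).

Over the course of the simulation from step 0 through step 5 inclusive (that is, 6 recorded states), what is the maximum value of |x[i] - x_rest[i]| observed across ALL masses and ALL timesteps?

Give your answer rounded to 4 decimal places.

Answer: 4.4219

Derivation:
Step 0: x=[5.0000 6.0000] v=[0.0000 -2.0000]
Step 1: x=[4.2500 5.7500] v=[-1.5000 -0.5000]
Step 2: x=[2.8750 6.1250] v=[-2.7500 0.7500]
Step 3: x=[1.3125 6.6875] v=[-3.1250 1.1250]
Step 4: x=[0.0938 6.9063] v=[-2.4375 0.4375]
Step 5: x=[-0.4219 6.4219] v=[-1.0313 -0.9688]
Max displacement = 4.4219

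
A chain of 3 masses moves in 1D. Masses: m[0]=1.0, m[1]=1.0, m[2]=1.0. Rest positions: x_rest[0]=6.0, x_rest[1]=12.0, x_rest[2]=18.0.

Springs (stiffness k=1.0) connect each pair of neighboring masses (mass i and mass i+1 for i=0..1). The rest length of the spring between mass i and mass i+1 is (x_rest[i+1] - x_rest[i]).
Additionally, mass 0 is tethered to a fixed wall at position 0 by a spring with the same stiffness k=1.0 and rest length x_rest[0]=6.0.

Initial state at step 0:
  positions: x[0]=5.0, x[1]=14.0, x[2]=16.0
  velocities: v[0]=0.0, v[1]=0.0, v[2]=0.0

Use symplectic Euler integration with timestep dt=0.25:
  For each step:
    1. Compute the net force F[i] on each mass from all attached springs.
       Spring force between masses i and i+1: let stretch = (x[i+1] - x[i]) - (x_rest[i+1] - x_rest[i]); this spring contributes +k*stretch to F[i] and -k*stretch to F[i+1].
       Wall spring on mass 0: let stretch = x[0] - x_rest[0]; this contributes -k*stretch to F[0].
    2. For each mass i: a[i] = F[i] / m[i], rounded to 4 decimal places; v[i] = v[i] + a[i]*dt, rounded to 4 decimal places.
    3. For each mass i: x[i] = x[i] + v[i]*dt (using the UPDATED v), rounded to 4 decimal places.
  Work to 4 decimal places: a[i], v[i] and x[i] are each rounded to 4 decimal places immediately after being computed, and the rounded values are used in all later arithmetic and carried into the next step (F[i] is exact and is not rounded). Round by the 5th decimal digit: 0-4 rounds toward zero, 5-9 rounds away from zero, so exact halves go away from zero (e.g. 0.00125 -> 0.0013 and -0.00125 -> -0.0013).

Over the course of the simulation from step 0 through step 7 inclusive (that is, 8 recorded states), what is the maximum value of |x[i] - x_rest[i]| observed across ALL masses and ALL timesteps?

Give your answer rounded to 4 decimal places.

Answer: 2.4882

Derivation:
Step 0: x=[5.0000 14.0000 16.0000] v=[0.0000 0.0000 0.0000]
Step 1: x=[5.2500 13.5625 16.2500] v=[1.0000 -1.7500 1.0000]
Step 2: x=[5.6914 12.7734 16.7070] v=[1.7656 -3.1563 1.8281]
Step 3: x=[6.2197 11.7876 17.2932] v=[2.1133 -3.9434 2.3447]
Step 4: x=[6.7073 10.7979 17.9103] v=[1.9504 -3.9590 2.4683]
Step 5: x=[7.0314 9.9970 18.4579] v=[1.2962 -3.2036 2.1902]
Step 6: x=[7.1014 9.5396 18.8517] v=[0.2798 -1.8298 1.5750]
Step 7: x=[6.8799 9.5118 19.0385] v=[-0.8860 -0.1113 0.7470]
Max displacement = 2.4882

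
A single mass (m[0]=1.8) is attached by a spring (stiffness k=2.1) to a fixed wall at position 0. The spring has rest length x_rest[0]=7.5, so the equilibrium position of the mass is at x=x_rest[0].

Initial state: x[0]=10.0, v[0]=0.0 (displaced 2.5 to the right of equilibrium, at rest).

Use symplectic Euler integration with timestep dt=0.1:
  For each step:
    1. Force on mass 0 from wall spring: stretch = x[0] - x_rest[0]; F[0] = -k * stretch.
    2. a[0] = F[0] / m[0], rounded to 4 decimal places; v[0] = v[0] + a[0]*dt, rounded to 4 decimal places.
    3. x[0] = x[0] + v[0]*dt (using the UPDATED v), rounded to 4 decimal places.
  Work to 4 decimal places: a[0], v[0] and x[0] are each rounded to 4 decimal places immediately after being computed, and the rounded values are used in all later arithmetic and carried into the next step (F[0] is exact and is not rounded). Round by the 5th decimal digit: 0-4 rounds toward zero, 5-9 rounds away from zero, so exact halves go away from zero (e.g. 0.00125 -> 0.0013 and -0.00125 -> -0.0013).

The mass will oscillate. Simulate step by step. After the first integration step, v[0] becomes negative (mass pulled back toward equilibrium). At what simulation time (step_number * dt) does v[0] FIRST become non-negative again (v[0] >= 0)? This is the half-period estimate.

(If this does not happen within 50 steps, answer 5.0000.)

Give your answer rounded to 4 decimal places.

Step 0: x=[10.0000] v=[0.0000]
Step 1: x=[9.9708] v=[-0.2917]
Step 2: x=[9.9128] v=[-0.5800]
Step 3: x=[9.8267] v=[-0.8615]
Step 4: x=[9.7134] v=[-1.1330]
Step 5: x=[9.5743] v=[-1.3912]
Step 6: x=[9.4110] v=[-1.6332]
Step 7: x=[9.2254] v=[-1.8562]
Step 8: x=[9.0197] v=[-2.0575]
Step 9: x=[8.7962] v=[-2.2348]
Step 10: x=[8.5576] v=[-2.3860]
Step 11: x=[8.3067] v=[-2.5094]
Step 12: x=[8.0464] v=[-2.6035]
Step 13: x=[7.7797] v=[-2.6673]
Step 14: x=[7.5097] v=[-2.6999]
Step 15: x=[7.2396] v=[-2.7010]
Step 16: x=[6.9725] v=[-2.6706]
Step 17: x=[6.7116] v=[-2.6091]
Step 18: x=[6.4599] v=[-2.5171]
Step 19: x=[6.2203] v=[-2.3958]
Step 20: x=[5.9957] v=[-2.2465]
Step 21: x=[5.7886] v=[-2.0710]
Step 22: x=[5.6015] v=[-1.8713]
Step 23: x=[5.4365] v=[-1.6498]
Step 24: x=[5.2956] v=[-1.4091]
Step 25: x=[5.1804] v=[-1.1519]
Step 26: x=[5.0923] v=[-0.8813]
Step 27: x=[5.0323] v=[-0.6004]
Step 28: x=[5.0011] v=[-0.3125]
Step 29: x=[4.9990] v=[-0.0210]
Step 30: x=[5.0261] v=[0.2708]
First v>=0 after going negative at step 30, time=3.0000

Answer: 3.0000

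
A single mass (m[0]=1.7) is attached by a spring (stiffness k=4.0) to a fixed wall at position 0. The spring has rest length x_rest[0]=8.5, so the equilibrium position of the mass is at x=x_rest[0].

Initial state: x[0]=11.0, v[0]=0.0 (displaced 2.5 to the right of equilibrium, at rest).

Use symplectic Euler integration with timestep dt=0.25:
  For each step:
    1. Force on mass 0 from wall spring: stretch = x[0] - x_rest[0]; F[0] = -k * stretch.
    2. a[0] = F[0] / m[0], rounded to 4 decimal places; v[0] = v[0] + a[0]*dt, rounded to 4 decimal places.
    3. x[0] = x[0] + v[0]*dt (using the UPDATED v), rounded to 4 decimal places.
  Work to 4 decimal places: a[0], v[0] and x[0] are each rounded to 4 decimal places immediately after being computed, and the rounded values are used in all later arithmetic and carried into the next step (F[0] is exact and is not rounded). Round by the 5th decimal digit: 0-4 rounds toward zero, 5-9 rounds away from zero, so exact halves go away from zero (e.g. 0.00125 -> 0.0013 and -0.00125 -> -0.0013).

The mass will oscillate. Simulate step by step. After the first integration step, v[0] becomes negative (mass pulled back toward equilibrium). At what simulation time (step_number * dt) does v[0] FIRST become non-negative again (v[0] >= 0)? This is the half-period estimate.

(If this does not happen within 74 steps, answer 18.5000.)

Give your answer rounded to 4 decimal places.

Answer: 2.2500

Derivation:
Step 0: x=[11.0000] v=[0.0000]
Step 1: x=[10.6324] v=[-1.4706]
Step 2: x=[9.9512] v=[-2.7250]
Step 3: x=[9.0565] v=[-3.5787]
Step 4: x=[8.0800] v=[-3.9061]
Step 5: x=[7.1652] v=[-3.6591]
Step 6: x=[6.4467] v=[-2.8739]
Step 7: x=[6.0302] v=[-1.6661]
Step 8: x=[5.9769] v=[-0.2133]
Step 9: x=[6.2946] v=[1.2709]
First v>=0 after going negative at step 9, time=2.2500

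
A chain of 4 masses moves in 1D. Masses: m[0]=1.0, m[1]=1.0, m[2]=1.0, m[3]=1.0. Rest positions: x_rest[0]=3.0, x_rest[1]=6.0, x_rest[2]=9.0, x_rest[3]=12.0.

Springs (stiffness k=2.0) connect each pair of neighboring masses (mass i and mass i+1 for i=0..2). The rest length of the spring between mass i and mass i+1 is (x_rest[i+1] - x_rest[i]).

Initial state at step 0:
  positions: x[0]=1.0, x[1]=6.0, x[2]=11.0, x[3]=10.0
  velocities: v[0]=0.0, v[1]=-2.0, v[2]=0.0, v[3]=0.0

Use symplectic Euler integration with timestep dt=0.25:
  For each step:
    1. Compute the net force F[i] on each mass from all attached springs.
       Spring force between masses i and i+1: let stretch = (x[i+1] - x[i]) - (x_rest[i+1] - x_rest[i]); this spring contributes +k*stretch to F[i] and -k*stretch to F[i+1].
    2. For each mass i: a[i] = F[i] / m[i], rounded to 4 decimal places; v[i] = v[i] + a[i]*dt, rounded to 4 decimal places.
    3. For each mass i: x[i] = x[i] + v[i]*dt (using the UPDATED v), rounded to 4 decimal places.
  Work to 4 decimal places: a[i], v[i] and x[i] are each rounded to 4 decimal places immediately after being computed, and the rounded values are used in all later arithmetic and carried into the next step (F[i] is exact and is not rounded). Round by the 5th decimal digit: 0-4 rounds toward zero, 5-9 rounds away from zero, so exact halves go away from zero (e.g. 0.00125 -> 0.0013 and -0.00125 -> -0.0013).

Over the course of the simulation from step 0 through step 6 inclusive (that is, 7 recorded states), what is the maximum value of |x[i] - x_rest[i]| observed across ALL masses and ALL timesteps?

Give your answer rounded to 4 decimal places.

Step 0: x=[1.0000 6.0000 11.0000 10.0000] v=[0.0000 -2.0000 0.0000 0.0000]
Step 1: x=[1.2500 5.5000 10.2500 10.5000] v=[1.0000 -2.0000 -3.0000 2.0000]
Step 2: x=[1.6563 5.0625 8.9375 11.3438] v=[1.6250 -1.7500 -5.2500 3.3750]
Step 3: x=[2.1133 4.6836 7.4414 12.2618] v=[1.8281 -1.5156 -5.9844 3.6719]
Step 4: x=[2.5166 4.3281 6.2031 12.9522] v=[1.6133 -1.4219 -4.9531 2.7617]
Step 5: x=[2.7714 3.9806 5.5741 13.1740] v=[1.0191 -1.3902 -2.5161 0.8872]
Step 6: x=[2.8023 3.6811 5.6959 12.8208] v=[0.1237 -1.1981 0.4871 -1.4128]
Max displacement = 3.4259

Answer: 3.4259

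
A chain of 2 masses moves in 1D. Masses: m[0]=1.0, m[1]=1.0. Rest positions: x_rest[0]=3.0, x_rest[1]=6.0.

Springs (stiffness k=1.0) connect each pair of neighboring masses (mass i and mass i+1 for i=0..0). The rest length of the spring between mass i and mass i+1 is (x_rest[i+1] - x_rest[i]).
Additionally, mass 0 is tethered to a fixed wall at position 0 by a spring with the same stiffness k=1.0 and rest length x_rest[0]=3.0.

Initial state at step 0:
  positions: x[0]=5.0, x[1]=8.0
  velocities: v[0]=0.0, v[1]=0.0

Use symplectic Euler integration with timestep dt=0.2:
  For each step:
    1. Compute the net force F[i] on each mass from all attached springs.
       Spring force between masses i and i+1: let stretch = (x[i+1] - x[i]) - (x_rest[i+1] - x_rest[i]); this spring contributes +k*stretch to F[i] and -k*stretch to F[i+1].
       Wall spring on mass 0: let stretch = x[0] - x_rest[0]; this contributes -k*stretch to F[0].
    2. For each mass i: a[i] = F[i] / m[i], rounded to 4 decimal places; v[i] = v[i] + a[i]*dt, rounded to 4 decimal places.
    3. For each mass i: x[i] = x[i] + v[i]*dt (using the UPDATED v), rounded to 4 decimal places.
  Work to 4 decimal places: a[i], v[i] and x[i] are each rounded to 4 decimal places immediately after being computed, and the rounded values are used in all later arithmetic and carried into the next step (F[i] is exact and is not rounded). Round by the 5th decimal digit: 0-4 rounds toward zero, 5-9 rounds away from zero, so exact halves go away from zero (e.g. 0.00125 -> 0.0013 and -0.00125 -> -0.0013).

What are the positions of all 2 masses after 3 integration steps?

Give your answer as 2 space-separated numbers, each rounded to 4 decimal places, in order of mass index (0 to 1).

Answer: 4.5514 7.9844

Derivation:
Step 0: x=[5.0000 8.0000] v=[0.0000 0.0000]
Step 1: x=[4.9200 8.0000] v=[-0.4000 0.0000]
Step 2: x=[4.7664 7.9968] v=[-0.7680 -0.0160]
Step 3: x=[4.5514 7.9844] v=[-1.0752 -0.0621]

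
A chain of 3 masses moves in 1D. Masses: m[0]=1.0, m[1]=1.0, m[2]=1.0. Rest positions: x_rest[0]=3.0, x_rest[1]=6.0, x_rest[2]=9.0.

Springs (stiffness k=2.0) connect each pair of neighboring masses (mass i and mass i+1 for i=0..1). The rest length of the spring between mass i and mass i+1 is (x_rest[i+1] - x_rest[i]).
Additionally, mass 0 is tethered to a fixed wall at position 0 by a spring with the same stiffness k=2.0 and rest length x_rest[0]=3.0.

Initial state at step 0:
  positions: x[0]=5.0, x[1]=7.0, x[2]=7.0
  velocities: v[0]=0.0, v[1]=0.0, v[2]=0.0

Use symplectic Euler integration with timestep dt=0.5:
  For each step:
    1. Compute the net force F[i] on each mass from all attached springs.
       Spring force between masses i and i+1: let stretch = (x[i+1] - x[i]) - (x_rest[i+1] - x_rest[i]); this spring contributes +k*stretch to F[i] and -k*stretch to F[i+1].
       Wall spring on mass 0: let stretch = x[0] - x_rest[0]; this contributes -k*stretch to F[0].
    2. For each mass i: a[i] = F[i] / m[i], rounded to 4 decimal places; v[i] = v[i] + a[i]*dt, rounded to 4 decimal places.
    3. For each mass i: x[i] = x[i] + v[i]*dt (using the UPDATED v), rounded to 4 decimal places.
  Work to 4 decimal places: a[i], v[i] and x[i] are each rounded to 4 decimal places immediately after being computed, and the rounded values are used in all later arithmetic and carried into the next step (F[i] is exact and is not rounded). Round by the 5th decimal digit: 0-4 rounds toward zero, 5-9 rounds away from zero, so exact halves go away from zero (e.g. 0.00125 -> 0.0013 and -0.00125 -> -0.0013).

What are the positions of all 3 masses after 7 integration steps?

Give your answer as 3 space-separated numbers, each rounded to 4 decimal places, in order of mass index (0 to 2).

Step 0: x=[5.0000 7.0000 7.0000] v=[0.0000 0.0000 0.0000]
Step 1: x=[3.5000 6.0000 8.5000] v=[-3.0000 -2.0000 3.0000]
Step 2: x=[1.5000 5.0000 10.2500] v=[-4.0000 -2.0000 3.5000]
Step 3: x=[0.5000 4.8750 10.8750] v=[-2.0000 -0.2500 1.2500]
Step 4: x=[1.4375 5.5625 10.0000] v=[1.8750 1.3750 -1.7500]
Step 5: x=[3.7188 6.4063 8.4063] v=[4.5625 1.6875 -3.1875]
Step 6: x=[5.4844 6.9063 7.3126] v=[3.5312 1.0000 -2.1875]
Step 7: x=[5.2188 6.8985 7.5157] v=[-0.5313 -0.0156 0.4062]

Answer: 5.2188 6.8985 7.5157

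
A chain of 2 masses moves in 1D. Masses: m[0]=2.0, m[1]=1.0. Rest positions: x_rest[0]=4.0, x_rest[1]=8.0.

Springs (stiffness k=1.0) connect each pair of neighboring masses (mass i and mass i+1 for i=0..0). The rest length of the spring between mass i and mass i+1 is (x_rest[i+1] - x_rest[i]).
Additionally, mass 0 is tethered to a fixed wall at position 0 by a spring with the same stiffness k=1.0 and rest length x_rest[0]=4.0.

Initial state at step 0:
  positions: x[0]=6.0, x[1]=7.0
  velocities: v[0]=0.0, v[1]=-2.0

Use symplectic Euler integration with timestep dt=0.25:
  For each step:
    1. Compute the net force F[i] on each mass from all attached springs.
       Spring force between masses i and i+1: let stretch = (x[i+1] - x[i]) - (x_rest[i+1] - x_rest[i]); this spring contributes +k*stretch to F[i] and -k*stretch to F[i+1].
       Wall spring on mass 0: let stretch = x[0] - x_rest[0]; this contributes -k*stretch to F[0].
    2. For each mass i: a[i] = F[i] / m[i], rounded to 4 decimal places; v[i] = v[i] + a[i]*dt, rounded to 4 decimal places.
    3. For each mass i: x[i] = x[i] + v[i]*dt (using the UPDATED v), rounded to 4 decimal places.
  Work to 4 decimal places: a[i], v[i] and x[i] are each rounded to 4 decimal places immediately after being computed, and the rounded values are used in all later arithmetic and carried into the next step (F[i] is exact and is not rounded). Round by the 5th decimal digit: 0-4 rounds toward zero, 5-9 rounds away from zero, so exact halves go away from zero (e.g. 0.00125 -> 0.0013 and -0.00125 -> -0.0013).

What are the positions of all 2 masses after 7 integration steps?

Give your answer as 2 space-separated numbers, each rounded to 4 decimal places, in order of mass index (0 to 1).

Step 0: x=[6.0000 7.0000] v=[0.0000 -2.0000]
Step 1: x=[5.8438 6.6875] v=[-0.6250 -1.2500]
Step 2: x=[5.5313 6.5723] v=[-1.2500 -0.4609]
Step 3: x=[5.0785 6.6420] v=[-1.8113 0.2789]
Step 4: x=[4.5158 6.8640] v=[-2.2507 0.8880]
Step 5: x=[3.8854 7.1893] v=[-2.5217 1.3010]
Step 6: x=[3.2368 7.5581] v=[-2.5944 1.4750]
Step 7: x=[2.6221 7.9068] v=[-2.4588 1.3947]

Answer: 2.6221 7.9068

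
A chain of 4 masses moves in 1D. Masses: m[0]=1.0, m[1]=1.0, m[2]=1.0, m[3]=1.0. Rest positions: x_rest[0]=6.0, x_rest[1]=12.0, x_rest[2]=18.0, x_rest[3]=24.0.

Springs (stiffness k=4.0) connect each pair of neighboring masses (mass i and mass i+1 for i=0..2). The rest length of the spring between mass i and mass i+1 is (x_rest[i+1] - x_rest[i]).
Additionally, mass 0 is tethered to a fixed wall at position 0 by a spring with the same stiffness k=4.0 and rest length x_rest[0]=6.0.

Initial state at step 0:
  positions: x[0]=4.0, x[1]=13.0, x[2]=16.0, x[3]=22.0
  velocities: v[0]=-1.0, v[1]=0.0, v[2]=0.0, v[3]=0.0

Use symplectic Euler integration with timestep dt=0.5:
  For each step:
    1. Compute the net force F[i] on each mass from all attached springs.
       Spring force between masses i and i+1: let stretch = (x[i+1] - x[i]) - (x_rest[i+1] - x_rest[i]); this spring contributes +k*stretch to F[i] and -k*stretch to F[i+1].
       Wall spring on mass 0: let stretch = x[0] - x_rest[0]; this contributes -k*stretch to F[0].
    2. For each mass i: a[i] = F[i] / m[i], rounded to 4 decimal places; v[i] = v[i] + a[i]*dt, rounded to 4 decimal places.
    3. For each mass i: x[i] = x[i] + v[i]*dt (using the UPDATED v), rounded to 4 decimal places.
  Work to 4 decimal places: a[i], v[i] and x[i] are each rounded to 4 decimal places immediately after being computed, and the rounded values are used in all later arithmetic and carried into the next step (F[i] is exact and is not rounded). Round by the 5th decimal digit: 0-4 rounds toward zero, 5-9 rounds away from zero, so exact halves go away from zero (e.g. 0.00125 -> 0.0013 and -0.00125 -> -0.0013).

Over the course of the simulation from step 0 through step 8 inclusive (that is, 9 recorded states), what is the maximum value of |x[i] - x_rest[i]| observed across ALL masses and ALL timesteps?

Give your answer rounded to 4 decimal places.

Answer: 5.0000

Derivation:
Step 0: x=[4.0000 13.0000 16.0000 22.0000] v=[-1.0000 0.0000 0.0000 0.0000]
Step 1: x=[8.5000 7.0000 19.0000 22.0000] v=[9.0000 -12.0000 6.0000 0.0000]
Step 2: x=[3.0000 14.5000 13.0000 25.0000] v=[-11.0000 15.0000 -12.0000 6.0000]
Step 3: x=[6.0000 9.0000 20.5000 22.0000] v=[6.0000 -11.0000 15.0000 -6.0000]
Step 4: x=[6.0000 12.0000 18.0000 23.5000] v=[0.0000 6.0000 -5.0000 3.0000]
Step 5: x=[6.0000 15.0000 15.0000 25.5000] v=[0.0000 6.0000 -6.0000 4.0000]
Step 6: x=[9.0000 9.0000 22.5000 23.0000] v=[6.0000 -12.0000 15.0000 -5.0000]
Step 7: x=[3.0000 16.5000 17.0000 26.0000] v=[-12.0000 15.0000 -11.0000 6.0000]
Step 8: x=[7.5000 11.0000 20.0000 26.0000] v=[9.0000 -11.0000 6.0000 0.0000]
Max displacement = 5.0000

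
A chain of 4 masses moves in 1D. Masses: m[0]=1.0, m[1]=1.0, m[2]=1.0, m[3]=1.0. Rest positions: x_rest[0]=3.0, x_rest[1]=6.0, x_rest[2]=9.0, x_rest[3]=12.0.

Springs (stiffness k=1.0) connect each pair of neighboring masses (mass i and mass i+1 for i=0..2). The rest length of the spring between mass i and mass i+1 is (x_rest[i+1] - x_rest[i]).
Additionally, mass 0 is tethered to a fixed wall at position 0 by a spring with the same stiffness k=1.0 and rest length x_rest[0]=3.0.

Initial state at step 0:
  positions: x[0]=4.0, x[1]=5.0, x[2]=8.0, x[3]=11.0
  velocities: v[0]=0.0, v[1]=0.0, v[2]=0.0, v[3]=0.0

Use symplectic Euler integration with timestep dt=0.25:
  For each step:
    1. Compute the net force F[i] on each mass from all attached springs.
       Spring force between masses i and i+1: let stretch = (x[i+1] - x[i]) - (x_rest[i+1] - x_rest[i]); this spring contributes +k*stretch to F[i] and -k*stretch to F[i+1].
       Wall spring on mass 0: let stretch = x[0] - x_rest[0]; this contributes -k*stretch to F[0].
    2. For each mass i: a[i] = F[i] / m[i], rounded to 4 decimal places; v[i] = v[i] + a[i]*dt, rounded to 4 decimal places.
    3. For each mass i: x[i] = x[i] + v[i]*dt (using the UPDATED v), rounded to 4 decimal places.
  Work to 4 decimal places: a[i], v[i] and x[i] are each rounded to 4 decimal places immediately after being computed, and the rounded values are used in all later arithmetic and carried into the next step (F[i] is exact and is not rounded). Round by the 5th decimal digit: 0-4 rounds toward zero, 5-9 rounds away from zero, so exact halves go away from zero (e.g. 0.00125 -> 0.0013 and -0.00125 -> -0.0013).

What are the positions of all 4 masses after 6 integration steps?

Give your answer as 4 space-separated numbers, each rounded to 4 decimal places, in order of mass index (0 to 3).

Answer: 1.8241 6.1498 8.3525 11.0329

Derivation:
Step 0: x=[4.0000 5.0000 8.0000 11.0000] v=[0.0000 0.0000 0.0000 0.0000]
Step 1: x=[3.8125 5.1250 8.0000 11.0000] v=[-0.7500 0.5000 0.0000 0.0000]
Step 2: x=[3.4688 5.3477 8.0078 11.0000] v=[-1.3750 0.8906 0.0313 0.0000]
Step 3: x=[3.0257 5.6192 8.0364 11.0005] v=[-1.7725 1.0859 0.1143 0.0020]
Step 4: x=[2.5556 5.8797 8.0992 11.0033] v=[-1.8806 1.0418 0.2510 0.0110]
Step 5: x=[2.1335 6.0711 8.2048 11.0121] v=[-1.6885 0.7657 0.4222 0.0350]
Step 6: x=[1.8241 6.1498 8.3525 11.0329] v=[-1.2375 0.3147 0.5906 0.0832]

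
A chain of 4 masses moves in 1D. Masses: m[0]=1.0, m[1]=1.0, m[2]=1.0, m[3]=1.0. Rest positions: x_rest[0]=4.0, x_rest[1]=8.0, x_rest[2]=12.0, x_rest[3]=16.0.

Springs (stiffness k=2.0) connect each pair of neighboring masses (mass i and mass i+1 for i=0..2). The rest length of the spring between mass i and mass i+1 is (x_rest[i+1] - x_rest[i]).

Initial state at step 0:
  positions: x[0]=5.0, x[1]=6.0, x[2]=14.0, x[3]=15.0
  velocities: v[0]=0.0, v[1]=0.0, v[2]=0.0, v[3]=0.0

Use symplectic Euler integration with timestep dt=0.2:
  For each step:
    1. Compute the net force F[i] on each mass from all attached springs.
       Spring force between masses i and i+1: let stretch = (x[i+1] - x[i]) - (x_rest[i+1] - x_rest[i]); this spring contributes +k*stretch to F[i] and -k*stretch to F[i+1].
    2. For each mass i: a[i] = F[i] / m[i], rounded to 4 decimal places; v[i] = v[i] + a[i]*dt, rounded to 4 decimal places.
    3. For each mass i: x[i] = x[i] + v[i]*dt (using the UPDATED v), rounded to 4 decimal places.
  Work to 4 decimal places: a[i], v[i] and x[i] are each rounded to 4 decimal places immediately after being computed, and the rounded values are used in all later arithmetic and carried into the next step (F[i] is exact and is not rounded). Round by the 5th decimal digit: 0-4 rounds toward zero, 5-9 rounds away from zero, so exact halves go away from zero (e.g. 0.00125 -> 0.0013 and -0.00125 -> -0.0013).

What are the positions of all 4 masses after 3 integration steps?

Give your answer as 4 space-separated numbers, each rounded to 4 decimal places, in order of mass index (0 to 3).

Step 0: x=[5.0000 6.0000 14.0000 15.0000] v=[0.0000 0.0000 0.0000 0.0000]
Step 1: x=[4.7600 6.5600 13.4400 15.2400] v=[-1.2000 2.8000 -2.8000 1.2000]
Step 2: x=[4.3440 7.5264 12.4736 15.6560] v=[-2.0800 4.8320 -4.8320 2.0800]
Step 3: x=[3.8626 8.6340 11.3660 16.1374] v=[-2.4070 5.5379 -5.5379 2.4070]

Answer: 3.8626 8.6340 11.3660 16.1374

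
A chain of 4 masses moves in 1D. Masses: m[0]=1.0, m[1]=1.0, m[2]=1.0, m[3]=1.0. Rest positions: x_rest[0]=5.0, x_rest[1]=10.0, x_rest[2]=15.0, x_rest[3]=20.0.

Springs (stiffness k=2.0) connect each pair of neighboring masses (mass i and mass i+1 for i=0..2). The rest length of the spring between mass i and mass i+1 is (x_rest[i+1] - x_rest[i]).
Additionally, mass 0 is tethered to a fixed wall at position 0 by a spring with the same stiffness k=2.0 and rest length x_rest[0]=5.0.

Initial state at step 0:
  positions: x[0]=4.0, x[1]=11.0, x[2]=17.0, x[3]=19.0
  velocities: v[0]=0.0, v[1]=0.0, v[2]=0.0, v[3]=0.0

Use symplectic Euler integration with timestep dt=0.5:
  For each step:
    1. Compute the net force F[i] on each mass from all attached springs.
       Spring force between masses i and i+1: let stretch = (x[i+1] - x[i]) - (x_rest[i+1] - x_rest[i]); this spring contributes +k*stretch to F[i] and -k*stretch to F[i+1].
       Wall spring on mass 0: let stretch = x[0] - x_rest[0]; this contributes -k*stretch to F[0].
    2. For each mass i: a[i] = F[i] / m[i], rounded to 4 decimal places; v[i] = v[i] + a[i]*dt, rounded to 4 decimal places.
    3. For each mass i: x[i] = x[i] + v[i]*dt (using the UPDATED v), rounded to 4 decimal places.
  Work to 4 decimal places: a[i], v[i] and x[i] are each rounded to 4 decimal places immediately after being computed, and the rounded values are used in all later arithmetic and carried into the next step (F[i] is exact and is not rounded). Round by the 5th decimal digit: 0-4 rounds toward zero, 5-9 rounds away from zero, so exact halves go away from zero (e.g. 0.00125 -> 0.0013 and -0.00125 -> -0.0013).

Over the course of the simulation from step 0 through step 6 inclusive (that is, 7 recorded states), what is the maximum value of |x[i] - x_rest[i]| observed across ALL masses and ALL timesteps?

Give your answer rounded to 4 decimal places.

Step 0: x=[4.0000 11.0000 17.0000 19.0000] v=[0.0000 0.0000 0.0000 0.0000]
Step 1: x=[5.5000 10.5000 15.0000 20.5000] v=[3.0000 -1.0000 -4.0000 3.0000]
Step 2: x=[6.7500 9.7500 13.5000 21.7500] v=[2.5000 -1.5000 -3.0000 2.5000]
Step 3: x=[6.1250 9.3750 14.2500 21.3750] v=[-1.2500 -0.7500 1.5000 -0.7500]
Step 4: x=[4.0625 9.8125 16.1250 19.9375] v=[-4.1250 0.8750 3.7500 -2.8750]
Step 5: x=[2.8438 10.5313 16.7500 19.0938] v=[-2.4375 1.4375 1.2500 -1.6875]
Step 6: x=[4.0469 10.5157 15.4376 19.5782] v=[2.4062 -0.0313 -2.6249 0.9687]
Max displacement = 2.1562

Answer: 2.1562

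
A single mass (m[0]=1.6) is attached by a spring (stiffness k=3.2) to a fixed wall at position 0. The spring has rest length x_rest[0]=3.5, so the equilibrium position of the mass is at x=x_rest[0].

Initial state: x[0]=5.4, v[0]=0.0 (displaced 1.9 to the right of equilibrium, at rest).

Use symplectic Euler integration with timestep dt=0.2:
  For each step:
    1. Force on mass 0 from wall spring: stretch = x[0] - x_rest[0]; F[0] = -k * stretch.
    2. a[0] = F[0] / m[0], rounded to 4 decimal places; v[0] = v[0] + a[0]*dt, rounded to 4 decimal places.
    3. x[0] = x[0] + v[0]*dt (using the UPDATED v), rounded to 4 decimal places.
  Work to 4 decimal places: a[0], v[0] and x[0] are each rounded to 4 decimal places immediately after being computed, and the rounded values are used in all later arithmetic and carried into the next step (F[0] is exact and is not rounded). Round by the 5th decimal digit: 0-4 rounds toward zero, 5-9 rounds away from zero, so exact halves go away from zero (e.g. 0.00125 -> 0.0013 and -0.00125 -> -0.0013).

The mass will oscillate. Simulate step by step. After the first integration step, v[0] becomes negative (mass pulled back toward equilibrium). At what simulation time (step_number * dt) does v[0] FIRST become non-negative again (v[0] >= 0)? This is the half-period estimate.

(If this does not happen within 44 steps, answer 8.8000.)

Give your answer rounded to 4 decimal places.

Answer: 2.4000

Derivation:
Step 0: x=[5.4000] v=[0.0000]
Step 1: x=[5.2480] v=[-0.7600]
Step 2: x=[4.9562] v=[-1.4592]
Step 3: x=[4.5479] v=[-2.0417]
Step 4: x=[4.0557] v=[-2.4609]
Step 5: x=[3.5191] v=[-2.6832]
Step 6: x=[2.9809] v=[-2.6908]
Step 7: x=[2.4843] v=[-2.4832]
Step 8: x=[2.0689] v=[-2.0769]
Step 9: x=[1.7680] v=[-1.5045]
Step 10: x=[1.6057] v=[-0.8117]
Step 11: x=[1.5949] v=[-0.0540]
Step 12: x=[1.7365] v=[0.7080]
First v>=0 after going negative at step 12, time=2.4000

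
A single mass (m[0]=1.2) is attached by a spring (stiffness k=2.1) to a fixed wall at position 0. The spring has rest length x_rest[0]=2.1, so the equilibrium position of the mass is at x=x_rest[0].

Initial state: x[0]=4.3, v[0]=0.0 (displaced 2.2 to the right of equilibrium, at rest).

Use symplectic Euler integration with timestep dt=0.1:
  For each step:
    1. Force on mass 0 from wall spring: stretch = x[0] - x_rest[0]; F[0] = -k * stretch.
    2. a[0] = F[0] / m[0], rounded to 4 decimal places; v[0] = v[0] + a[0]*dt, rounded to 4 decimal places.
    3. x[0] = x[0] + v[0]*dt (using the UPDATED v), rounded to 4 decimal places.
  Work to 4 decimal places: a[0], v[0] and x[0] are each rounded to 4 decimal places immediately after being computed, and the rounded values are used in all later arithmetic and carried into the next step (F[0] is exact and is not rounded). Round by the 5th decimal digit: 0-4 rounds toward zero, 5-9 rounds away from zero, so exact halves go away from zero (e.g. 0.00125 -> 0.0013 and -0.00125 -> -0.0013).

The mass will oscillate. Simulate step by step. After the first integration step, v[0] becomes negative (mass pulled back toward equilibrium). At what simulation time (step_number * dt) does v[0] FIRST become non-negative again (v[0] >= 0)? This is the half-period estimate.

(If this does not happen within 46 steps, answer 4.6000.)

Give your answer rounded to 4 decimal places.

Answer: 2.4000

Derivation:
Step 0: x=[4.3000] v=[0.0000]
Step 1: x=[4.2615] v=[-0.3850]
Step 2: x=[4.1852] v=[-0.7633]
Step 3: x=[4.0724] v=[-1.1282]
Step 4: x=[3.9251] v=[-1.4734]
Step 5: x=[3.7458] v=[-1.7928]
Step 6: x=[3.5377] v=[-2.0808]
Step 7: x=[3.3045] v=[-2.3324]
Step 8: x=[3.0502] v=[-2.5432]
Step 9: x=[2.7793] v=[-2.7095]
Step 10: x=[2.4965] v=[-2.8284]
Step 11: x=[2.2067] v=[-2.8978]
Step 12: x=[1.9151] v=[-2.9165]
Step 13: x=[1.6267] v=[-2.8841]
Step 14: x=[1.3466] v=[-2.8013]
Step 15: x=[1.0797] v=[-2.6695]
Step 16: x=[0.8306] v=[-2.4910]
Step 17: x=[0.6037] v=[-2.2689]
Step 18: x=[0.4030] v=[-2.0071]
Step 19: x=[0.2320] v=[-1.7101]
Step 20: x=[0.0937] v=[-1.3832]
Step 21: x=[-0.0095] v=[-1.0321]
Step 22: x=[-0.0758] v=[-0.6629]
Step 23: x=[-0.1040] v=[-0.2821]
Step 24: x=[-0.0936] v=[0.1036]
First v>=0 after going negative at step 24, time=2.4000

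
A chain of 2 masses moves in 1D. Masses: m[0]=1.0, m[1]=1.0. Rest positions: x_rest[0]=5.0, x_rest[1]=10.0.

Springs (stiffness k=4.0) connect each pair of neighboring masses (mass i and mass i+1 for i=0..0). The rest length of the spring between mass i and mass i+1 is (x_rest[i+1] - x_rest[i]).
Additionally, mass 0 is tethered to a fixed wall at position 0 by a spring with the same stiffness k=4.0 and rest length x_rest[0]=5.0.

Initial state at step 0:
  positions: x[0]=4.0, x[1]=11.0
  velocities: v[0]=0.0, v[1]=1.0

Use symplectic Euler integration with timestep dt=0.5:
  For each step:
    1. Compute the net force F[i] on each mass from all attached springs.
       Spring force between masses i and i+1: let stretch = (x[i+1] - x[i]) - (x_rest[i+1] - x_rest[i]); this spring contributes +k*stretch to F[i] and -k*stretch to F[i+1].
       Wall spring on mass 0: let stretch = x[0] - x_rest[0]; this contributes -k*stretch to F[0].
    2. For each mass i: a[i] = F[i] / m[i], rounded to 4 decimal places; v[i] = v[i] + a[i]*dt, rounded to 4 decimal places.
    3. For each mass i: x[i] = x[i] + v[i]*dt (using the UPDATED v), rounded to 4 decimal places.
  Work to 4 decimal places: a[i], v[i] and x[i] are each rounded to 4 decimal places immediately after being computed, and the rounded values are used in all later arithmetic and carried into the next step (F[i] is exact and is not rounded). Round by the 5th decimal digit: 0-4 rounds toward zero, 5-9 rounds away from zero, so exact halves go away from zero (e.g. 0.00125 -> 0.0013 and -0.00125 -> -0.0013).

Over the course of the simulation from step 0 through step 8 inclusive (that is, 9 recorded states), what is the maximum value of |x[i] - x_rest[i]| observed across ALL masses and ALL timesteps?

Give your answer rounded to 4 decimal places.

Step 0: x=[4.0000 11.0000] v=[0.0000 1.0000]
Step 1: x=[7.0000 9.5000] v=[6.0000 -3.0000]
Step 2: x=[5.5000 10.5000] v=[-3.0000 2.0000]
Step 3: x=[3.5000 11.5000] v=[-4.0000 2.0000]
Step 4: x=[6.0000 9.5000] v=[5.0000 -4.0000]
Step 5: x=[6.0000 9.0000] v=[0.0000 -1.0000]
Step 6: x=[3.0000 10.5000] v=[-6.0000 3.0000]
Step 7: x=[4.5000 9.5000] v=[3.0000 -2.0000]
Step 8: x=[6.5000 8.5000] v=[4.0000 -2.0000]
Max displacement = 2.0000

Answer: 2.0000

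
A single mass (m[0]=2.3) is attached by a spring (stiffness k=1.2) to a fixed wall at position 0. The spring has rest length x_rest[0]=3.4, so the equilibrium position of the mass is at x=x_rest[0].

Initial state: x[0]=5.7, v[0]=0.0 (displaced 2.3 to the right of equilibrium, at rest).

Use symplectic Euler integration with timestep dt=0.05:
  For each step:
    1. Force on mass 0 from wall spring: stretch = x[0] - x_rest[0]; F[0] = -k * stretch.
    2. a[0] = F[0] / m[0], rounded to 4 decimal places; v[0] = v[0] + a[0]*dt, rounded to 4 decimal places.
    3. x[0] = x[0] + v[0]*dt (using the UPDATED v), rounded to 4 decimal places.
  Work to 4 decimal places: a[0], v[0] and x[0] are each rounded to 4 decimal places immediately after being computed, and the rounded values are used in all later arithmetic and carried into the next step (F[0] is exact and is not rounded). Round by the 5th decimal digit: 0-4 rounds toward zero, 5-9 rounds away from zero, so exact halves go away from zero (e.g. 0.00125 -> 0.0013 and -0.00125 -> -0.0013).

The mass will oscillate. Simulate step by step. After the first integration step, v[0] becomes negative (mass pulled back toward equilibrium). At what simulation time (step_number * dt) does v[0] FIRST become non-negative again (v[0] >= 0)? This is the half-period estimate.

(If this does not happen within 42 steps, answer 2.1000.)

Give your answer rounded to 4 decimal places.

Answer: 2.1000

Derivation:
Step 0: x=[5.7000] v=[0.0000]
Step 1: x=[5.6970] v=[-0.0600]
Step 2: x=[5.6910] v=[-0.1199]
Step 3: x=[5.6820] v=[-0.1797]
Step 4: x=[5.6700] v=[-0.2392]
Step 5: x=[5.6551] v=[-0.2984]
Step 6: x=[5.6372] v=[-0.3572]
Step 7: x=[5.6164] v=[-0.4156]
Step 8: x=[5.5927] v=[-0.4734]
Step 9: x=[5.5662] v=[-0.5306]
Step 10: x=[5.5368] v=[-0.5871]
Step 11: x=[5.5047] v=[-0.6428]
Step 12: x=[5.4698] v=[-0.6977]
Step 13: x=[5.4322] v=[-0.7517]
Step 14: x=[5.3920] v=[-0.8047]
Step 15: x=[5.3492] v=[-0.8567]
Step 16: x=[5.3038] v=[-0.9076]
Step 17: x=[5.2559] v=[-0.9573]
Step 18: x=[5.2056] v=[-1.0057]
Step 19: x=[5.1530] v=[-1.0528]
Step 20: x=[5.0981] v=[-1.0985]
Step 21: x=[5.0410] v=[-1.1428]
Step 22: x=[4.9817] v=[-1.1856]
Step 23: x=[4.9204] v=[-1.2269]
Step 24: x=[4.8571] v=[-1.2666]
Step 25: x=[4.7919] v=[-1.3046]
Step 26: x=[4.7249] v=[-1.3409]
Step 27: x=[4.6561] v=[-1.3755]
Step 28: x=[4.5857] v=[-1.4083]
Step 29: x=[4.5137] v=[-1.4392]
Step 30: x=[4.4403] v=[-1.4683]
Step 31: x=[4.3655] v=[-1.4954]
Step 32: x=[4.2895] v=[-1.5206]
Step 33: x=[4.2123] v=[-1.5438]
Step 34: x=[4.1341] v=[-1.5650]
Step 35: x=[4.0549] v=[-1.5842]
Step 36: x=[3.9748] v=[-1.6013]
Step 37: x=[3.8940] v=[-1.6163]
Step 38: x=[3.8125] v=[-1.6292]
Step 39: x=[3.7305] v=[-1.6400]
Step 40: x=[3.6481] v=[-1.6486]
Step 41: x=[3.5653] v=[-1.6551]
Step 42: x=[3.4823] v=[-1.6594]
v[0] did not become non-negative within 42 steps; using fallback time=2.1000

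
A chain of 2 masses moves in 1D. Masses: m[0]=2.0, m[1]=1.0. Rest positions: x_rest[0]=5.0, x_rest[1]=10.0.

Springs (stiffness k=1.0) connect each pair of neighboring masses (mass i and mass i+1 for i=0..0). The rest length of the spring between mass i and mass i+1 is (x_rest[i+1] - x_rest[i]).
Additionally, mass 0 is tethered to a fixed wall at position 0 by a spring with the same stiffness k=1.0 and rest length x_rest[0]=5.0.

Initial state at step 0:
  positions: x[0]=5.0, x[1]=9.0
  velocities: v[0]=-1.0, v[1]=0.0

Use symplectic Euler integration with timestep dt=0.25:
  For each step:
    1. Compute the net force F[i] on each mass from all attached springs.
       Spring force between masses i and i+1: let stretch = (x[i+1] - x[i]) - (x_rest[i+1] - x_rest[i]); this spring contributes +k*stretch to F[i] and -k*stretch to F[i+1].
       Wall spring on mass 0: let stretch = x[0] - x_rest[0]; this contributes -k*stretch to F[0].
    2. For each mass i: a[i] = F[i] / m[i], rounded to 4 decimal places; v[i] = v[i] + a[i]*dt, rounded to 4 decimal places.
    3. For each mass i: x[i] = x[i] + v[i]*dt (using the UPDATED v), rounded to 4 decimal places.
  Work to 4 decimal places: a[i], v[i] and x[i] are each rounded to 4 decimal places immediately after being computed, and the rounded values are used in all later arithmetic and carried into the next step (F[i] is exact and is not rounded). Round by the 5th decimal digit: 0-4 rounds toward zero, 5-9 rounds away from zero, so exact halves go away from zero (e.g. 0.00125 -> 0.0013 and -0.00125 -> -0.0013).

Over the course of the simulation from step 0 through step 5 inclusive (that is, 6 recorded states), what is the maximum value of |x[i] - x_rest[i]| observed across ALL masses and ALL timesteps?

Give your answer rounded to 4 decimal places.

Answer: 1.3106

Derivation:
Step 0: x=[5.0000 9.0000] v=[-1.0000 0.0000]
Step 1: x=[4.7188 9.0625] v=[-1.1250 0.2500]
Step 2: x=[4.4258 9.1660] v=[-1.1719 0.4141]
Step 3: x=[4.1427 9.2858] v=[-1.1326 0.4791]
Step 4: x=[3.8908 9.3966] v=[-1.0076 0.4433]
Step 5: x=[3.6894 9.4758] v=[-0.8057 0.3169]
Max displacement = 1.3106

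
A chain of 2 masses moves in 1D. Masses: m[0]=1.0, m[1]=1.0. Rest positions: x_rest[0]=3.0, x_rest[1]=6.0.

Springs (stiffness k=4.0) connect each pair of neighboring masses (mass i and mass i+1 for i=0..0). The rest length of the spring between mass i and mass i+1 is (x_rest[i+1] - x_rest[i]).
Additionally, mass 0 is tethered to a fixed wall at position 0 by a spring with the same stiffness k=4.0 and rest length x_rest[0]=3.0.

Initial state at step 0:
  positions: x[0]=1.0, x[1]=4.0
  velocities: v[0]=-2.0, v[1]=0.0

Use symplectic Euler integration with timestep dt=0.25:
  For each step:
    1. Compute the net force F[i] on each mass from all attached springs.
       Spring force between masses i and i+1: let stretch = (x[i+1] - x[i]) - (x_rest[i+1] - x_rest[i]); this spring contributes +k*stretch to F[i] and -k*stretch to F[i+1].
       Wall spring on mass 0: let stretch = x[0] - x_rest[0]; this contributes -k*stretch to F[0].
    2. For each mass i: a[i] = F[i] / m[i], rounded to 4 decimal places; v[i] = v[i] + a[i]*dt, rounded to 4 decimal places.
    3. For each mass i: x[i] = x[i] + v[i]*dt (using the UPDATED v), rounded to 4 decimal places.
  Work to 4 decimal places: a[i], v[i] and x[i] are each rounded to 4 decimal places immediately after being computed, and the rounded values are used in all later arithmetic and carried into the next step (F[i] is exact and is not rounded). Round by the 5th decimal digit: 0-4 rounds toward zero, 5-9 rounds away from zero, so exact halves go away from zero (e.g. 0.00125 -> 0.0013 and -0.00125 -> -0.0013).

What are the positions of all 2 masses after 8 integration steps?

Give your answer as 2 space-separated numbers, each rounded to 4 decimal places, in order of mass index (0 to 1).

Answer: 3.4010 7.9995

Derivation:
Step 0: x=[1.0000 4.0000] v=[-2.0000 0.0000]
Step 1: x=[1.0000 4.0000] v=[0.0000 0.0000]
Step 2: x=[1.5000 4.0000] v=[2.0000 0.0000]
Step 3: x=[2.2500 4.1250] v=[3.0000 0.5000]
Step 4: x=[2.9063 4.5313] v=[2.6250 1.6250]
Step 5: x=[3.2422 5.2813] v=[1.3437 3.0000]
Step 6: x=[3.2774 6.2715] v=[0.1406 3.9609]
Step 7: x=[3.2417 7.2632] v=[-0.1427 3.9668]
Step 8: x=[3.4010 7.9995] v=[0.6371 2.9453]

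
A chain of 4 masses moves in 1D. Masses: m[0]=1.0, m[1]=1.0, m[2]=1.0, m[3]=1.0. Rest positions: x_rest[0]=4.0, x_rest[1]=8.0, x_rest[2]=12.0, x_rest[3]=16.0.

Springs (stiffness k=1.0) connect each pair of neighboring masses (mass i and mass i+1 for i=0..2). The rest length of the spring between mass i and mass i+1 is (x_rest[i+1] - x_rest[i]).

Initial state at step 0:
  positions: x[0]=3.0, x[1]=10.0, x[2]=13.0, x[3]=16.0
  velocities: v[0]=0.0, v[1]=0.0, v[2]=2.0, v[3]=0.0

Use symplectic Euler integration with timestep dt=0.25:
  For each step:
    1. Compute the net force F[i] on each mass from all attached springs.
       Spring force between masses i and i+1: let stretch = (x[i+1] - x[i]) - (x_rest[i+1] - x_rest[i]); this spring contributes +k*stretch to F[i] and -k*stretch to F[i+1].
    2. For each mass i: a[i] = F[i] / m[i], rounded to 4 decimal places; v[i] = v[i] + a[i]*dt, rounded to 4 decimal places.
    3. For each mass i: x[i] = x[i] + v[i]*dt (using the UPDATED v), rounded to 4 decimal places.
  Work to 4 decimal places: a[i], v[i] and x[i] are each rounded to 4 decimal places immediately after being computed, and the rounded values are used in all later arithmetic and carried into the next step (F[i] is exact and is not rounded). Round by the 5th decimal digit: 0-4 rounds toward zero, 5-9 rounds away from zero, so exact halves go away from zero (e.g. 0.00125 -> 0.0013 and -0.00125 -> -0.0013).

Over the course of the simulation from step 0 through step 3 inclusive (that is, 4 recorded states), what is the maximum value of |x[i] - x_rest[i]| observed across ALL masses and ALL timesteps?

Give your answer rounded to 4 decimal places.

Step 0: x=[3.0000 10.0000 13.0000 16.0000] v=[0.0000 0.0000 2.0000 0.0000]
Step 1: x=[3.1875 9.7500 13.5000 16.0625] v=[0.7500 -1.0000 2.0000 0.2500]
Step 2: x=[3.5352 9.3242 13.9258 16.2149] v=[1.3906 -1.7031 1.7031 0.6094]
Step 3: x=[3.9947 8.8242 14.2071 16.4742] v=[1.8379 -2.0000 1.1250 1.0371]
Max displacement = 2.2071

Answer: 2.2071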